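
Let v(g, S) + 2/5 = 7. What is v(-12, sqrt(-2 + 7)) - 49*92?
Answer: -22507/5 ≈ -4501.4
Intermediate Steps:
v(g, S) = 33/5 (v(g, S) = -2/5 + 7 = 33/5)
v(-12, sqrt(-2 + 7)) - 49*92 = 33/5 - 49*92 = 33/5 - 4508 = -22507/5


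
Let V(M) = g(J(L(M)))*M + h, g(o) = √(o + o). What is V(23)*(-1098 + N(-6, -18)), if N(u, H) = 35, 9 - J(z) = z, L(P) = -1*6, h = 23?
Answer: -24449 - 24449*√30 ≈ -1.5836e+5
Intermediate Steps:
L(P) = -6
J(z) = 9 - z
g(o) = √2*√o (g(o) = √(2*o) = √2*√o)
V(M) = 23 + M*√30 (V(M) = (√2*√(9 - 1*(-6)))*M + 23 = (√2*√(9 + 6))*M + 23 = (√2*√15)*M + 23 = √30*M + 23 = M*√30 + 23 = 23 + M*√30)
V(23)*(-1098 + N(-6, -18)) = (23 + 23*√30)*(-1098 + 35) = (23 + 23*√30)*(-1063) = -24449 - 24449*√30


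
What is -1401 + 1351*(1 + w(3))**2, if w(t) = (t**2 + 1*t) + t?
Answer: 344455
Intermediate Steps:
w(t) = t**2 + 2*t (w(t) = (t**2 + t) + t = (t + t**2) + t = t**2 + 2*t)
-1401 + 1351*(1 + w(3))**2 = -1401 + 1351*(1 + 3*(2 + 3))**2 = -1401 + 1351*(1 + 3*5)**2 = -1401 + 1351*(1 + 15)**2 = -1401 + 1351*16**2 = -1401 + 1351*256 = -1401 + 345856 = 344455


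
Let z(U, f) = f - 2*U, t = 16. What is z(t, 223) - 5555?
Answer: -5364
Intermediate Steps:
z(t, 223) - 5555 = (223 - 2*16) - 5555 = (223 - 32) - 5555 = 191 - 5555 = -5364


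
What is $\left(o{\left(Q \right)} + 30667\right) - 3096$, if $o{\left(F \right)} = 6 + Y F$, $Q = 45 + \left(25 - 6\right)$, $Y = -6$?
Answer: $27193$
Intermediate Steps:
$Q = 64$ ($Q = 45 + 19 = 64$)
$o{\left(F \right)} = 6 - 6 F$
$\left(o{\left(Q \right)} + 30667\right) - 3096 = \left(\left(6 - 384\right) + 30667\right) - 3096 = \left(-378 + 30667\right) - 3096 = 30289 - 3096 = 27193$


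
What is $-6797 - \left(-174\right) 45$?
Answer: $1033$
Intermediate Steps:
$-6797 - \left(-174\right) 45 = -6797 - -7830 = -6797 + 7830 = 1033$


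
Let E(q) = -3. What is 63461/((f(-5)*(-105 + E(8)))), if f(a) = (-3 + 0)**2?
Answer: -63461/972 ≈ -65.289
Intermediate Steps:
f(a) = 9 (f(a) = (-3)**2 = 9)
63461/((f(-5)*(-105 + E(8)))) = 63461/((9*(-105 - 3))) = 63461/((9*(-108))) = 63461/(-972) = 63461*(-1/972) = -63461/972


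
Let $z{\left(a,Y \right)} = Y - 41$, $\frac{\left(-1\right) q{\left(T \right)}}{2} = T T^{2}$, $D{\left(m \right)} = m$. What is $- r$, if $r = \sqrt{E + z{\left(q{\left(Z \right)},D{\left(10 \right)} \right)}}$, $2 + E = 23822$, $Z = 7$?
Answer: $- \sqrt{23789} \approx -154.24$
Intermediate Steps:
$q{\left(T \right)} = - 2 T^{3}$ ($q{\left(T \right)} = - 2 T T^{2} = - 2 T^{3}$)
$z{\left(a,Y \right)} = -41 + Y$
$E = 23820$ ($E = -2 + 23822 = 23820$)
$r = \sqrt{23789}$ ($r = \sqrt{23820 + \left(-41 + 10\right)} = \sqrt{23820 - 31} = \sqrt{23789} \approx 154.24$)
$- r = - \sqrt{23789}$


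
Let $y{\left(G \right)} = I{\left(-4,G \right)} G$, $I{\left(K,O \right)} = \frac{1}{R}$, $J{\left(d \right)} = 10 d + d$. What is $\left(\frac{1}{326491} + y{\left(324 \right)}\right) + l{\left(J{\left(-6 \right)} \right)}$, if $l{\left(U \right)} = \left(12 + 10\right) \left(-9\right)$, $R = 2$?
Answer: $- \frac{11753675}{326491} \approx -36.0$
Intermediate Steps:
$J{\left(d \right)} = 11 d$
$I{\left(K,O \right)} = \frac{1}{2}$
$l{\left(U \right)} = -198$ ($l{\left(U \right)} = 22 \left(-9\right) = -198$)
$y{\left(G \right)} = \frac{G}{2}$
$\left(\frac{1}{326491} + y{\left(324 \right)}\right) + l{\left(J{\left(-6 \right)} \right)} = \left(\frac{1}{326491} + \frac{1}{2} \cdot 324\right) - 198 = \left(\frac{1}{326491} + 162\right) - 198 = \frac{52891543}{326491} - 198 = - \frac{11753675}{326491}$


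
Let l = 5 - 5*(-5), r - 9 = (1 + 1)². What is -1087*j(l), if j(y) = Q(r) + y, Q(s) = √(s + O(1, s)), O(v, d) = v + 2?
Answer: -36958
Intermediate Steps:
O(v, d) = 2 + v
r = 13 (r = 9 + (1 + 1)² = 9 + 2² = 9 + 4 = 13)
Q(s) = √(3 + s) (Q(s) = √(s + (2 + 1)) = √(s + 3) = √(3 + s))
l = 30 (l = 5 + 25 = 30)
j(y) = 4 + y (j(y) = √(3 + 13) + y = √16 + y = 4 + y)
-1087*j(l) = -1087*(4 + 30) = -1087*34 = -36958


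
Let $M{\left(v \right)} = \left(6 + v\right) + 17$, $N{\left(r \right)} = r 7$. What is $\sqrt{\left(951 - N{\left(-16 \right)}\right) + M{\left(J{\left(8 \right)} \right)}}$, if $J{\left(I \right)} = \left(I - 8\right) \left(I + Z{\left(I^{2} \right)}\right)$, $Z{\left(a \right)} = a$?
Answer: $\sqrt{1086} \approx 32.955$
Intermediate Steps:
$N{\left(r \right)} = 7 r$
$J{\left(I \right)} = \left(-8 + I\right) \left(I + I^{2}\right)$ ($J{\left(I \right)} = \left(I - 8\right) \left(I + I^{2}\right) = \left(-8 + I\right) \left(I + I^{2}\right)$)
$M{\left(v \right)} = 23 + v$
$\sqrt{\left(951 - N{\left(-16 \right)}\right) + M{\left(J{\left(8 \right)} \right)}} = \sqrt{\left(951 - 7 \left(-16\right)\right) + \left(23 + 8 \left(-8 + 8^{2} - 56\right)\right)} = \sqrt{\left(951 - -112\right) + \left(23 + 8 \left(-8 + 64 - 56\right)\right)} = \sqrt{\left(951 + 112\right) + \left(23 + 8 \cdot 0\right)} = \sqrt{1063 + \left(23 + 0\right)} = \sqrt{1063 + 23} = \sqrt{1086}$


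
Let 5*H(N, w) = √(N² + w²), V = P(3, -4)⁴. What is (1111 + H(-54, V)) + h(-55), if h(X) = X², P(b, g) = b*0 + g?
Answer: 4136 + 2*√17113/5 ≈ 4188.3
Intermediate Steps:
P(b, g) = g (P(b, g) = 0 + g = g)
V = 256 (V = (-4)⁴ = 256)
H(N, w) = √(N² + w²)/5
(1111 + H(-54, V)) + h(-55) = (1111 + √((-54)² + 256²)/5) + (-55)² = (1111 + √(2916 + 65536)/5) + 3025 = (1111 + √68452/5) + 3025 = (1111 + (2*√17113)/5) + 3025 = (1111 + 2*√17113/5) + 3025 = 4136 + 2*√17113/5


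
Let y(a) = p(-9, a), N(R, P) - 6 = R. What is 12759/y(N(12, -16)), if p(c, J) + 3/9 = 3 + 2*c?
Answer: -38277/46 ≈ -832.11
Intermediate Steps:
p(c, J) = 8/3 + 2*c (p(c, J) = -1/3 + (3 + 2*c) = 8/3 + 2*c)
N(R, P) = 6 + R
y(a) = -46/3 (y(a) = 8/3 + 2*(-9) = 8/3 - 18 = -46/3)
12759/y(N(12, -16)) = 12759/(-46/3) = 12759*(-3/46) = -38277/46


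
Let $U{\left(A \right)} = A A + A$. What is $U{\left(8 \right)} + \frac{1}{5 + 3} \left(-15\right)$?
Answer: $\frac{561}{8} \approx 70.125$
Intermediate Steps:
$U{\left(A \right)} = A + A^{2}$ ($U{\left(A \right)} = A^{2} + A = A + A^{2}$)
$U{\left(8 \right)} + \frac{1}{5 + 3} \left(-15\right) = 8 \left(1 + 8\right) + \frac{1}{5 + 3} \left(-15\right) = 8 \cdot 9 + \frac{1}{8} \left(-15\right) = 72 + \frac{1}{8} \left(-15\right) = 72 - \frac{15}{8} = \frac{561}{8}$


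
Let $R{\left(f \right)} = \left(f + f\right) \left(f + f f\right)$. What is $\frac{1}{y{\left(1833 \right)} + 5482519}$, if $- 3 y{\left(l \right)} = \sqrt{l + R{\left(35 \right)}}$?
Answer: $\frac{16447557}{90174043726072} + \frac{\sqrt{90033}}{90174043726072} \approx 1.824 \cdot 10^{-7}$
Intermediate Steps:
$R{\left(f \right)} = 2 f \left(f + f^{2}\right)$
$y{\left(l \right)} = - \frac{\sqrt{88200 + l}}{3}$ ($y{\left(l \right)} = - \frac{\sqrt{l + 2 \cdot 35^{2} \left(1 + 35\right)}}{3} = - \frac{\sqrt{l + 2 \cdot 1225 \cdot 36}}{3} = - \frac{\sqrt{l + 88200}}{3} = - \frac{\sqrt{88200 + l}}{3}$)
$\frac{1}{y{\left(1833 \right)} + 5482519} = \frac{1}{- \frac{\sqrt{88200 + 1833}}{3} + 5482519} = \frac{1}{- \frac{\sqrt{90033}}{3} + 5482519} = \frac{1}{5482519 - \frac{\sqrt{90033}}{3}}$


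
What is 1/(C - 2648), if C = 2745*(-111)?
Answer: -1/307343 ≈ -3.2537e-6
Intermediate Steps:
C = -304695
1/(C - 2648) = 1/(-304695 - 2648) = 1/(-307343) = -1/307343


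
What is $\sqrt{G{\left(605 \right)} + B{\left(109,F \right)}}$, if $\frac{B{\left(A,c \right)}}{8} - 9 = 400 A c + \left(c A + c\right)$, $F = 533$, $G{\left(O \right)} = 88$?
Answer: $20 \sqrt{465949} \approx 13652.0$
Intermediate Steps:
$B{\left(A,c \right)} = 72 + 8 c + 3208 A c$ ($B{\left(A,c \right)} = 72 + 8 \left(400 A c + \left(c A + c\right)\right) = 72 + 8 \left(400 A c + \left(A c + c\right)\right) = 72 + 8 \left(400 A c + \left(c + A c\right)\right) = 72 + 8 \left(c + 401 A c\right) = 72 + \left(8 c + 3208 A c\right) = 72 + 8 c + 3208 A c$)
$\sqrt{G{\left(605 \right)} + B{\left(109,F \right)}} = \sqrt{88 + \left(72 + 8 \cdot 533 + 3208 \cdot 109 \cdot 533\right)} = \sqrt{88 + \left(72 + 4264 + 186375176\right)} = \sqrt{88 + 186379512} = \sqrt{186379600} = 20 \sqrt{465949}$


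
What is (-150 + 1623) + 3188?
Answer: 4661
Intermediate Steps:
(-150 + 1623) + 3188 = 1473 + 3188 = 4661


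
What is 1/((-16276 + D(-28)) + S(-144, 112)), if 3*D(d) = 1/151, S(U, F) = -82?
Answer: -453/7410173 ≈ -6.1132e-5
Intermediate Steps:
D(d) = 1/453 (D(d) = (1/3)/151 = (1/3)*(1/151) = 1/453)
1/((-16276 + D(-28)) + S(-144, 112)) = 1/((-16276 + 1/453) - 82) = 1/(-7373027/453 - 82) = 1/(-7410173/453) = -453/7410173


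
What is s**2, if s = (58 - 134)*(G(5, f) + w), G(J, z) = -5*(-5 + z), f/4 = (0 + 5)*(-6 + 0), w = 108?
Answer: 3103381264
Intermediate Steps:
f = -120 (f = 4*((0 + 5)*(-6 + 0)) = 4*(5*(-6)) = 4*(-30) = -120)
G(J, z) = 25 - 5*z
s = -55708 (s = (58 - 134)*((25 - 5*(-120)) + 108) = -76*((25 + 600) + 108) = -76*(625 + 108) = -76*733 = -55708)
s**2 = (-55708)**2 = 3103381264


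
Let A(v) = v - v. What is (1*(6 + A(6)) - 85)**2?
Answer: 6241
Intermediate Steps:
A(v) = 0
(1*(6 + A(6)) - 85)**2 = (1*(6 + 0) - 85)**2 = (1*6 - 85)**2 = (6 - 85)**2 = (-79)**2 = 6241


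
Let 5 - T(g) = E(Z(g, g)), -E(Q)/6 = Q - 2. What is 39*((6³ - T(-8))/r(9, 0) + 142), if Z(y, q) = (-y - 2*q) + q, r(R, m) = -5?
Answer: 22737/5 ≈ 4547.4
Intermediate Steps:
Z(y, q) = -q - y
E(Q) = 12 - 6*Q (E(Q) = -6*(Q - 2) = -6*(-2 + Q) = 12 - 6*Q)
T(g) = -7 - 12*g (T(g) = 5 - (12 - 6*(-g - g)) = 5 - (12 - (-12)*g) = 5 - (12 + 12*g) = 5 + (-12 - 12*g) = -7 - 12*g)
39*((6³ - T(-8))/r(9, 0) + 142) = 39*((6³ - (-7 - 12*(-8)))/(-5) + 142) = 39*((216 - (-7 + 96))*(-⅕) + 142) = 39*((216 - 1*89)*(-⅕) + 142) = 39*((216 - 89)*(-⅕) + 142) = 39*(127*(-⅕) + 142) = 39*(-127/5 + 142) = 39*(583/5) = 22737/5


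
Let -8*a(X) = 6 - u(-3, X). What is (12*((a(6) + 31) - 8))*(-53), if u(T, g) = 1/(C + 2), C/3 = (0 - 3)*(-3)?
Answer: -820917/58 ≈ -14154.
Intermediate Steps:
C = 27 (C = 3*((0 - 3)*(-3)) = 3*(-3*(-3)) = 3*9 = 27)
u(T, g) = 1/29 (u(T, g) = 1/(27 + 2) = 1/29)
a(X) = -173/232 (a(X) = -(6 - 1*1/29)/8 = -(6 - 1/29)/8 = -⅛*173/29 = -173/232)
(12*((a(6) + 31) - 8))*(-53) = (12*((-173/232 + 31) - 8))*(-53) = (12*(7019/232 - 8))*(-53) = (12*(5163/232))*(-53) = (15489/58)*(-53) = -820917/58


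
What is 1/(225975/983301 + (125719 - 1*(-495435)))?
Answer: 327767/203593858443 ≈ 1.6099e-6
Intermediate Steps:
1/(225975/983301 + (125719 - 1*(-495435))) = 1/(225975*(1/983301) + (125719 + 495435)) = 1/(75325/327767 + 621154) = 1/(203593858443/327767) = 327767/203593858443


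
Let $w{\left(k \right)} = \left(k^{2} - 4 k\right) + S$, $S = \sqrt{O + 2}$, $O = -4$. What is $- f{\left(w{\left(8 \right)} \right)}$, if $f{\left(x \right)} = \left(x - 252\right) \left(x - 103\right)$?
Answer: $-15618 + 291 i \sqrt{2} \approx -15618.0 + 411.54 i$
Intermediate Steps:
$S = i \sqrt{2}$ ($S = \sqrt{-4 + 2} = \sqrt{-2} = i \sqrt{2} \approx 1.4142 i$)
$w{\left(k \right)} = k^{2} - 4 k + i \sqrt{2}$ ($w{\left(k \right)} = \left(k^{2} - 4 k\right) + i \sqrt{2} = k^{2} - 4 k + i \sqrt{2}$)
$f{\left(x \right)} = \left(-252 + x\right) \left(-103 + x\right)$
$- f{\left(w{\left(8 \right)} \right)} = - (25956 + \left(8^{2} - 32 + i \sqrt{2}\right)^{2} - 355 \left(8^{2} - 32 + i \sqrt{2}\right)) = - (25956 + \left(64 - 32 + i \sqrt{2}\right)^{2} - 355 \left(64 - 32 + i \sqrt{2}\right)) = - (25956 + \left(32 + i \sqrt{2}\right)^{2} - 355 \left(32 + i \sqrt{2}\right)) = - (25956 + \left(32 + i \sqrt{2}\right)^{2} - \left(11360 + 355 i \sqrt{2}\right)) = - (14596 + \left(32 + i \sqrt{2}\right)^{2} - 355 i \sqrt{2}) = -14596 - \left(32 + i \sqrt{2}\right)^{2} + 355 i \sqrt{2}$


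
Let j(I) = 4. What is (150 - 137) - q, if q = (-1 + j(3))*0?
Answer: 13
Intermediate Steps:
q = 0 (q = (-1 + 4)*0 = 3*0 = 0)
(150 - 137) - q = (150 - 137) - 1*0 = 13 + 0 = 13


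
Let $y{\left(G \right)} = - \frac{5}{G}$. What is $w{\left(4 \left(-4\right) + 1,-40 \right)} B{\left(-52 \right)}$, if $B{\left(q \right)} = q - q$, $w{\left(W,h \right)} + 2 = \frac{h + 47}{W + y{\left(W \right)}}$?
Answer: $0$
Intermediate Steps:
$w{\left(W,h \right)} = -2 + \frac{47 + h}{W - \frac{5}{W}}$ ($w{\left(W,h \right)} = -2 + \frac{h + 47}{W - \frac{5}{W}} = -2 + \frac{47 + h}{W - \frac{5}{W}}$)
$B{\left(q \right)} = 0$
$w{\left(4 \left(-4\right) + 1,-40 \right)} B{\left(-52 \right)} = \frac{10 - \left(4 \left(-4\right) + 1\right) \left(-47 - -40 + 2 \left(4 \left(-4\right) + 1\right)\right)}{-5 + \left(4 \left(-4\right) + 1\right)^{2}} \cdot 0 = \frac{10 - \left(-16 + 1\right) \left(-47 + 40 + 2 \left(-16 + 1\right)\right)}{-5 + \left(-16 + 1\right)^{2}} \cdot 0 = \frac{10 - - 15 \left(-47 + 40 + 2 \left(-15\right)\right)}{-5 + \left(-15\right)^{2}} \cdot 0 = \frac{10 - - 15 \left(-47 + 40 - 30\right)}{-5 + 225} \cdot 0 = \frac{10 - \left(-15\right) \left(-37\right)}{220} \cdot 0 = \frac{10 - 555}{220} \cdot 0 = \frac{1}{220} \left(-545\right) 0 = \left(- \frac{109}{44}\right) 0 = 0$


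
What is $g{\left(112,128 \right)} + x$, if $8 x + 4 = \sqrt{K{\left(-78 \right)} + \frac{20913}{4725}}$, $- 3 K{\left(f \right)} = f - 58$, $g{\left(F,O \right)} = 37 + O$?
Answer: $\frac{329}{2} + \frac{\sqrt{548597}}{840} \approx 165.38$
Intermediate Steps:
$K{\left(f \right)} = \frac{58}{3} - \frac{f}{3}$ ($K{\left(f \right)} = - \frac{f - 58}{3} = - \frac{-58 + f}{3} = \frac{58}{3} - \frac{f}{3}$)
$x = - \frac{1}{2} + \frac{\sqrt{548597}}{840}$ ($x = - \frac{1}{2} + \frac{\sqrt{\left(\frac{58}{3} - -26\right) + \frac{20913}{4725}}}{8} = - \frac{1}{2} + \frac{\sqrt{\left(\frac{58}{3} + 26\right) + 20913 \cdot \frac{1}{4725}}}{8} = - \frac{1}{2} + \frac{\sqrt{\frac{136}{3} + \frac{6971}{1575}}}{8} = - \frac{1}{2} + \frac{\sqrt{\frac{78371}{1575}}}{8} = - \frac{1}{2} + \frac{\frac{1}{105} \sqrt{548597}}{8} = - \frac{1}{2} + \frac{\sqrt{548597}}{840} \approx 0.38175$)
$g{\left(112,128 \right)} + x = \left(37 + 128\right) - \left(\frac{1}{2} - \frac{\sqrt{548597}}{840}\right) = 165 - \left(\frac{1}{2} - \frac{\sqrt{548597}}{840}\right) = \frac{329}{2} + \frac{\sqrt{548597}}{840}$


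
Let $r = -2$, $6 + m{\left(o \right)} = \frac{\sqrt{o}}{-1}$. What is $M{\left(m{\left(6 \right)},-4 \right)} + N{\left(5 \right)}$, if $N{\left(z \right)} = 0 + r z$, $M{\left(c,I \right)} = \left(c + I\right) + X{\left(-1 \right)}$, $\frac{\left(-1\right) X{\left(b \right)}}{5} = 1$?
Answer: $-25 - \sqrt{6} \approx -27.449$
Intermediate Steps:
$m{\left(o \right)} = -6 - \sqrt{o}$ ($m{\left(o \right)} = -6 + \frac{\sqrt{o}}{-1} = -6 - \sqrt{o}$)
$X{\left(b \right)} = -5$ ($X{\left(b \right)} = \left(-5\right) 1 = -5$)
$M{\left(c,I \right)} = -5 + I + c$ ($M{\left(c,I \right)} = \left(c + I\right) - 5 = \left(I + c\right) - 5 = -5 + I + c$)
$N{\left(z \right)} = - 2 z$ ($N{\left(z \right)} = 0 - 2 z = - 2 z$)
$M{\left(m{\left(6 \right)},-4 \right)} + N{\left(5 \right)} = \left(-5 - 4 - \left(6 + \sqrt{6}\right)\right) - 10 = \left(-15 - \sqrt{6}\right) - 10 = -25 - \sqrt{6}$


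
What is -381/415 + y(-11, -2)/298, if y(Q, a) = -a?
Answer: -56354/61835 ≈ -0.91136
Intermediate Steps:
-381/415 + y(-11, -2)/298 = -381/415 - 1*(-2)/298 = -381*1/415 + 2*(1/298) = -381/415 + 1/149 = -56354/61835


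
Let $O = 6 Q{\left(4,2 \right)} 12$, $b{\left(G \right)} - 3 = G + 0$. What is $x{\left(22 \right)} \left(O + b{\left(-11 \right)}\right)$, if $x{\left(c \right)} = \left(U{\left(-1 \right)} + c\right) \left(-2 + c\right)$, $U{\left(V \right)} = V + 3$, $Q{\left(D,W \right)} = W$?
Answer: $65280$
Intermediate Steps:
$U{\left(V \right)} = 3 + V$
$x{\left(c \right)} = \left(-2 + c\right) \left(2 + c\right)$ ($x{\left(c \right)} = \left(\left(3 - 1\right) + c\right) \left(-2 + c\right) = \left(2 + c\right) \left(-2 + c\right) = \left(-2 + c\right) \left(2 + c\right)$)
$b{\left(G \right)} = 3 + G$ ($b{\left(G \right)} = 3 + \left(G + 0\right) = 3 + G$)
$O = 144$ ($O = 6 \cdot 2 \cdot 12 = 12 \cdot 12 = 144$)
$x{\left(22 \right)} \left(O + b{\left(-11 \right)}\right) = \left(-4 + 22^{2}\right) \left(144 + \left(3 - 11\right)\right) = \left(-4 + 484\right) \left(144 - 8\right) = 480 \cdot 136 = 65280$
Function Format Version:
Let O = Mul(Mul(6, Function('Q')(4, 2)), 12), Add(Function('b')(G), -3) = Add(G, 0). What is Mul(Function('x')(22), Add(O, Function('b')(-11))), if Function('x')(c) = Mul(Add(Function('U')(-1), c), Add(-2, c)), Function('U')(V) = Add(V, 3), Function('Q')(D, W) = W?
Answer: 65280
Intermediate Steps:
Function('U')(V) = Add(3, V)
Function('x')(c) = Mul(Add(-2, c), Add(2, c)) (Function('x')(c) = Mul(Add(Add(3, -1), c), Add(-2, c)) = Mul(Add(2, c), Add(-2, c)) = Mul(Add(-2, c), Add(2, c)))
Function('b')(G) = Add(3, G) (Function('b')(G) = Add(3, Add(G, 0)) = Add(3, G))
O = 144 (O = Mul(Mul(6, 2), 12) = Mul(12, 12) = 144)
Mul(Function('x')(22), Add(O, Function('b')(-11))) = Mul(Add(-4, Pow(22, 2)), Add(144, Add(3, -11))) = Mul(Add(-4, 484), Add(144, -8)) = Mul(480, 136) = 65280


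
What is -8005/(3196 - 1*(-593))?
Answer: -8005/3789 ≈ -2.1127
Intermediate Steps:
-8005/(3196 - 1*(-593)) = -8005/(3196 + 593) = -8005/3789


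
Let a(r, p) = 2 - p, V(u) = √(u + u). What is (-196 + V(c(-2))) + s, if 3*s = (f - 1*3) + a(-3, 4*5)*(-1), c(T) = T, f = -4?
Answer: -577/3 + 2*I ≈ -192.33 + 2.0*I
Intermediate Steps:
V(u) = √2*√u (V(u) = √(2*u) = √2*√u)
s = 11/3 (s = ((-4 - 1*3) + (2 - 4*5)*(-1))/3 = ((-4 - 3) + (2 - 1*20)*(-1))/3 = (-7 + (2 - 20)*(-1))/3 = (-7 - 18*(-1))/3 = (-7 + 18)/3 = (⅓)*11 = 11/3 ≈ 3.6667)
(-196 + V(c(-2))) + s = (-196 + √2*√(-2)) + 11/3 = (-196 + √2*(I*√2)) + 11/3 = (-196 + 2*I) + 11/3 = -577/3 + 2*I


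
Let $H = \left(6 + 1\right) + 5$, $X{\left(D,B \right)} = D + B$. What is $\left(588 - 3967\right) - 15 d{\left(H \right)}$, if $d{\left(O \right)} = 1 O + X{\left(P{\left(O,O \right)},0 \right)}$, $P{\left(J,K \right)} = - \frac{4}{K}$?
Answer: $-3554$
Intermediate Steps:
$X{\left(D,B \right)} = B + D$
$H = 12$ ($H = 7 + 5 = 12$)
$d{\left(O \right)} = O - \frac{4}{O}$ ($d{\left(O \right)} = 1 O + \left(0 - \frac{4}{O}\right) = O - \frac{4}{O}$)
$\left(588 - 3967\right) - 15 d{\left(H \right)} = \left(588 - 3967\right) - 15 \left(12 - \frac{4}{12}\right) = -3379 - 15 \left(12 - \frac{1}{3}\right) = -3379 - 175 = -3554$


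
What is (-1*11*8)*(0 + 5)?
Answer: -440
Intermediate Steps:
(-1*11*8)*(0 + 5) = -11*8*5 = -88*5 = -440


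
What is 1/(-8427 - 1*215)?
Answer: -1/8642 ≈ -0.00011571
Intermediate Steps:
1/(-8427 - 1*215) = 1/(-8427 - 215) = 1/(-8642) = -1/8642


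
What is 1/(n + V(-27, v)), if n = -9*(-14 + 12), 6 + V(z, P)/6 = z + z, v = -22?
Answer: -1/342 ≈ -0.0029240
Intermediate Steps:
V(z, P) = -36 + 12*z (V(z, P) = -36 + 6*(z + z) = -36 + 6*(2*z) = -36 + 12*z)
n = 18 (n = -9*(-2) = 18)
1/(n + V(-27, v)) = 1/(18 + (-36 + 12*(-27))) = 1/(18 + (-36 - 324)) = 1/(18 - 360) = 1/(-342) = -1/342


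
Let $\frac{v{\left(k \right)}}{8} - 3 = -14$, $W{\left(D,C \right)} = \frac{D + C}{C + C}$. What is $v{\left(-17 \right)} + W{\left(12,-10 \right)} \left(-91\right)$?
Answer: $- \frac{789}{10} \approx -78.9$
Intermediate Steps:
$W{\left(D,C \right)} = \frac{C + D}{2 C}$
$v{\left(k \right)} = -88$ ($v{\left(k \right)} = 24 + 8 \left(-14\right) = 24 - 112 = -88$)
$v{\left(-17 \right)} + W{\left(12,-10 \right)} \left(-91\right) = -88 + \frac{-10 + 12}{2 \left(-10\right)} \left(-91\right) = -88 + \frac{1}{2} \left(- \frac{1}{10}\right) 2 \left(-91\right) = -88 - - \frac{91}{10} = -88 + \frac{91}{10} = - \frac{789}{10}$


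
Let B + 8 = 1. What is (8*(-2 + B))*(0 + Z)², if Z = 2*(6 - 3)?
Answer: -2592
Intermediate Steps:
B = -7 (B = -8 + 1 = -7)
Z = 6 (Z = 2*3 = 6)
(8*(-2 + B))*(0 + Z)² = (8*(-2 - 7))*(0 + 6)² = (8*(-9))*6² = -72*36 = -2592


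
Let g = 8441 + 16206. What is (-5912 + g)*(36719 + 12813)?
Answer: 927982020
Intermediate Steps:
g = 24647
(-5912 + g)*(36719 + 12813) = (-5912 + 24647)*(36719 + 12813) = 18735*49532 = 927982020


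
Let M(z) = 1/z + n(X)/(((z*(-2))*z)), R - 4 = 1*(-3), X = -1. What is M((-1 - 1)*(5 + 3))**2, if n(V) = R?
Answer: 1089/262144 ≈ 0.0041542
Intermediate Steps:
R = 1 (R = 4 + 1*(-3) = 4 - 3 = 1)
n(V) = 1
M(z) = 1/z - 1/(2*z**2) (M(z) = 1/z + 1/((z*(-2))*z) = 1/z + 1/((-2*z)*z) = 1/z + 1/(-2*z**2) = 1/z + 1*(-1/(2*z**2)) = 1/z - 1/(2*z**2))
M((-1 - 1)*(5 + 3))**2 = ((-1/2 + (-1 - 1)*(5 + 3))/((-1 - 1)*(5 + 3))**2)**2 = ((-1/2 - 2*8)/(-2*8)**2)**2 = ((-1/2 - 16)/(-16)**2)**2 = ((1/256)*(-33/2))**2 = (-33/512)**2 = 1089/262144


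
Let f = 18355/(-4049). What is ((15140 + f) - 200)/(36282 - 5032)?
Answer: 12094741/25306250 ≈ 0.47793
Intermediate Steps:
f = -18355/4049 (f = 18355*(-1/4049) = -18355/4049 ≈ -4.5332)
((15140 + f) - 200)/(36282 - 5032) = ((15140 - 18355/4049) - 200)/(36282 - 5032) = (61283505/4049 - 200)/31250 = (60473705/4049)*(1/31250) = 12094741/25306250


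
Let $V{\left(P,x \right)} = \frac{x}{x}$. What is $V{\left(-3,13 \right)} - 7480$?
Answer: $-7479$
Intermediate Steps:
$V{\left(P,x \right)} = 1$
$V{\left(-3,13 \right)} - 7480 = 1 - 7480 = -7479$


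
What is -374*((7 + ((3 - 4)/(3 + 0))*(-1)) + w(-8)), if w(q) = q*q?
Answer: -80036/3 ≈ -26679.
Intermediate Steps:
w(q) = q²
-374*((7 + ((3 - 4)/(3 + 0))*(-1)) + w(-8)) = -374*((7 + ((3 - 4)/(3 + 0))*(-1)) + (-8)²) = -374*((7 - 1/3*(-1)) + 64) = -374*((7 - 1*⅓*(-1)) + 64) = -374*((7 - ⅓*(-1)) + 64) = -374*((7 + ⅓) + 64) = -374*(22/3 + 64) = -374*214/3 = -80036/3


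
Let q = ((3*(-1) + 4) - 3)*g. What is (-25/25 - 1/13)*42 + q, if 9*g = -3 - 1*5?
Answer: -5084/117 ≈ -43.453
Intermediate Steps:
g = -8/9 (g = (-3 - 1*5)/9 = (-3 - 5)/9 = (⅑)*(-8) = -8/9 ≈ -0.88889)
q = 16/9 (q = ((3*(-1) + 4) - 3)*(-8/9) = ((-3 + 4) - 3)*(-8/9) = (1 - 3)*(-8/9) = -2*(-8/9) = 16/9 ≈ 1.7778)
(-25/25 - 1/13)*42 + q = (-25/25 - 1/13)*42 + 16/9 = (-25*1/25 - 1*1/13)*42 + 16/9 = (-1 - 1/13)*42 + 16/9 = -14/13*42 + 16/9 = -588/13 + 16/9 = -5084/117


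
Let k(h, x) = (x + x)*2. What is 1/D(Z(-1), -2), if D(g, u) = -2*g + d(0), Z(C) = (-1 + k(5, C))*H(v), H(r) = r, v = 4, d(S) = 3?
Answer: 1/43 ≈ 0.023256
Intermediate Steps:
k(h, x) = 4*x (k(h, x) = (2*x)*2 = 4*x)
Z(C) = -4 + 16*C (Z(C) = (-1 + 4*C)*4 = -4 + 16*C)
D(g, u) = 3 - 2*g (D(g, u) = -2*g + 3 = 3 - 2*g)
1/D(Z(-1), -2) = 1/(3 - 2*(-4 + 16*(-1))) = 1/(3 - 2*(-4 - 16)) = 1/(3 - 2*(-20)) = 1/(3 + 40) = 1/43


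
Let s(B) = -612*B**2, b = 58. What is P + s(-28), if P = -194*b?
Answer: -491060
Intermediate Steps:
P = -11252 (P = -194*58 = -11252)
P + s(-28) = -11252 - 612*(-28)**2 = -11252 - 612*784 = -11252 - 479808 = -491060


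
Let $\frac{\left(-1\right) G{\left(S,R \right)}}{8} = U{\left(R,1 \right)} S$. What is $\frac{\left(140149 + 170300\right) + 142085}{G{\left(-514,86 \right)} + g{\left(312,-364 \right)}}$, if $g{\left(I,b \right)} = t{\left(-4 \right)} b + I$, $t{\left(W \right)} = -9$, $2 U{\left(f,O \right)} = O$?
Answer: $\frac{226267}{2822} \approx 80.18$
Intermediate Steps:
$U{\left(f,O \right)} = \frac{O}{2}$
$g{\left(I,b \right)} = I - 9 b$ ($g{\left(I,b \right)} = - 9 b + I = I - 9 b$)
$G{\left(S,R \right)} = - 4 S$ ($G{\left(S,R \right)} = - 8 \cdot \frac{1}{2} \cdot 1 S = - 8 \frac{S}{2} = - 4 S$)
$\frac{\left(140149 + 170300\right) + 142085}{G{\left(-514,86 \right)} + g{\left(312,-364 \right)}} = \frac{\left(140149 + 170300\right) + 142085}{\left(-4\right) \left(-514\right) + \left(312 - -3276\right)} = \frac{310449 + 142085}{2056 + \left(312 + 3276\right)} = \frac{452534}{2056 + 3588} = \frac{452534}{5644} = 452534 \cdot \frac{1}{5644} = \frac{226267}{2822}$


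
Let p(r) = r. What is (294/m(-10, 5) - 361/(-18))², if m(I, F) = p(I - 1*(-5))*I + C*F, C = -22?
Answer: 465124/2025 ≈ 229.69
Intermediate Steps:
m(I, F) = -22*F + I*(5 + I) (m(I, F) = (I - 1*(-5))*I - 22*F = (I + 5)*I - 22*F = (5 + I)*I - 22*F = I*(5 + I) - 22*F = -22*F + I*(5 + I))
(294/m(-10, 5) - 361/(-18))² = (294/(-22*5 - 10*(5 - 10)) - 361/(-18))² = (294/(-110 - 10*(-5)) - 361*(-1/18))² = (294/(-110 + 50) + 361/18)² = (294/(-60) + 361/18)² = (294*(-1/60) + 361/18)² = (-49/10 + 361/18)² = (682/45)² = 465124/2025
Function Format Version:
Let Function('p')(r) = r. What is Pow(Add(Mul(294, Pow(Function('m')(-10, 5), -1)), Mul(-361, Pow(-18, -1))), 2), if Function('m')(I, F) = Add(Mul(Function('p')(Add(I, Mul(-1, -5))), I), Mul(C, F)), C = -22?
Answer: Rational(465124, 2025) ≈ 229.69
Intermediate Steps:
Function('m')(I, F) = Add(Mul(-22, F), Mul(I, Add(5, I))) (Function('m')(I, F) = Add(Mul(Add(I, Mul(-1, -5)), I), Mul(-22, F)) = Add(Mul(Add(I, 5), I), Mul(-22, F)) = Add(Mul(Add(5, I), I), Mul(-22, F)) = Add(Mul(I, Add(5, I)), Mul(-22, F)) = Add(Mul(-22, F), Mul(I, Add(5, I))))
Pow(Add(Mul(294, Pow(Function('m')(-10, 5), -1)), Mul(-361, Pow(-18, -1))), 2) = Pow(Add(Mul(294, Pow(Add(Mul(-22, 5), Mul(-10, Add(5, -10))), -1)), Mul(-361, Pow(-18, -1))), 2) = Pow(Add(Mul(294, Pow(Add(-110, Mul(-10, -5)), -1)), Mul(-361, Rational(-1, 18))), 2) = Pow(Add(Mul(294, Pow(Add(-110, 50), -1)), Rational(361, 18)), 2) = Pow(Add(Mul(294, Pow(-60, -1)), Rational(361, 18)), 2) = Pow(Add(Mul(294, Rational(-1, 60)), Rational(361, 18)), 2) = Pow(Add(Rational(-49, 10), Rational(361, 18)), 2) = Pow(Rational(682, 45), 2) = Rational(465124, 2025)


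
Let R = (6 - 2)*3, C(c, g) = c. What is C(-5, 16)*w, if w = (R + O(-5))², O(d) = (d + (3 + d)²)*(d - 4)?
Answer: -2205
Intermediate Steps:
O(d) = (-4 + d)*(d + (3 + d)²) (O(d) = (d + (3 + d)²)*(-4 + d) = (-4 + d)*(d + (3 + d)²))
R = 12 (R = 4*3 = 12)
w = 441 (w = (12 + (-36 + (-5)³ - 19*(-5) + 3*(-5)²))² = (12 + (-36 - 125 + 95 + 3*25))² = (12 + (-36 - 125 + 95 + 75))² = (12 + 9)² = 21² = 441)
C(-5, 16)*w = -5*441 = -2205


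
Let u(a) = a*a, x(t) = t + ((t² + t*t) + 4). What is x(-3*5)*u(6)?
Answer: 15804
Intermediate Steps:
x(t) = 4 + t + 2*t² (x(t) = t + ((t² + t²) + 4) = t + (2*t² + 4) = t + (4 + 2*t²) = 4 + t + 2*t²)
u(a) = a²
x(-3*5)*u(6) = (4 - 3*5 + 2*(-3*5)²)*6² = (4 - 15 + 2*(-15)²)*36 = (4 - 15 + 2*225)*36 = (4 - 15 + 450)*36 = 439*36 = 15804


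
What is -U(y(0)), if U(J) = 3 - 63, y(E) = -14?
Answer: 60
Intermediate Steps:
U(J) = -60
-U(y(0)) = -1*(-60) = 60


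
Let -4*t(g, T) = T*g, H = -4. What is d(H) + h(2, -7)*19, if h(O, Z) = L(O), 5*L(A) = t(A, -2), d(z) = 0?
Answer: 19/5 ≈ 3.8000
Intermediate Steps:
t(g, T) = -T*g/4
L(A) = A/10 (L(A) = (-¼*(-2)*A)/5 = (A/2)/5 = A/10)
h(O, Z) = O/10
d(H) + h(2, -7)*19 = 0 + ((⅒)*2)*19 = 0 + (⅕)*19 = 0 + 19/5 = 19/5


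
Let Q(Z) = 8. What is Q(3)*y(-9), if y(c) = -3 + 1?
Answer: -16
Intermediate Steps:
y(c) = -2
Q(3)*y(-9) = 8*(-2) = -16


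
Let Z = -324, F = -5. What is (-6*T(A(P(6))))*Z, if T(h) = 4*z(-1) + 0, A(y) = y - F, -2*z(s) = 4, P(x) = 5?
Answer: -15552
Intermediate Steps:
z(s) = -2 (z(s) = -1/2*4 = -2)
A(y) = 5 + y (A(y) = y - 1*(-5) = y + 5 = 5 + y)
T(h) = -8 (T(h) = 4*(-2) + 0 = -8 + 0 = -8)
(-6*T(A(P(6))))*Z = -6*(-8)*(-324) = 48*(-324) = -15552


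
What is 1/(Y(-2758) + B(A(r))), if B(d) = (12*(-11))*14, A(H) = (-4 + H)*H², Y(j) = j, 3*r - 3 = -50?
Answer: -1/4606 ≈ -0.00021711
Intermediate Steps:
r = -47/3 (r = 1 + (⅓)*(-50) = 1 - 50/3 = -47/3 ≈ -15.667)
A(H) = H²*(-4 + H)
B(d) = -1848 (B(d) = -132*14 = -1848)
1/(Y(-2758) + B(A(r))) = 1/(-2758 - 1848) = 1/(-4606) = -1/4606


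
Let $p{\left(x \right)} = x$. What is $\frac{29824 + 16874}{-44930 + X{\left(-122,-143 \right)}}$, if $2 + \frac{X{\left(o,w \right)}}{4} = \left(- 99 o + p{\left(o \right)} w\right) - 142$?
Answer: $\frac{23349}{36295} \approx 0.64331$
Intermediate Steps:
$X{\left(o,w \right)} = -576 - 396 o + 4 o w$ ($X{\left(o,w \right)} = -8 + 4 \left(\left(- 99 o + o w\right) - 142\right) = -8 + 4 \left(-142 - 99 o + o w\right) = -8 - \left(568 + 396 o - 4 o w\right) = -576 - 396 o + 4 o w$)
$\frac{29824 + 16874}{-44930 + X{\left(-122,-143 \right)}} = \frac{29824 + 16874}{-44930 - \left(-47736 - 69784\right)} = \frac{46698}{-44930 + \left(-576 + 48312 + 69784\right)} = \frac{46698}{-44930 + 117520} = \frac{46698}{72590} = 46698 \cdot \frac{1}{72590} = \frac{23349}{36295}$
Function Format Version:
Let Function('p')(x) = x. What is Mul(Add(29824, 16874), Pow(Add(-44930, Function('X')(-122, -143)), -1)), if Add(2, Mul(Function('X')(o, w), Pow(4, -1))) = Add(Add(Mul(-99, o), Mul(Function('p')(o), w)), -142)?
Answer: Rational(23349, 36295) ≈ 0.64331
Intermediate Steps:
Function('X')(o, w) = Add(-576, Mul(-396, o), Mul(4, o, w)) (Function('X')(o, w) = Add(-8, Mul(4, Add(Add(Mul(-99, o), Mul(o, w)), -142))) = Add(-8, Mul(4, Add(-142, Mul(-99, o), Mul(o, w)))) = Add(-8, Add(-568, Mul(-396, o), Mul(4, o, w))) = Add(-576, Mul(-396, o), Mul(4, o, w)))
Mul(Add(29824, 16874), Pow(Add(-44930, Function('X')(-122, -143)), -1)) = Mul(Add(29824, 16874), Pow(Add(-44930, Add(-576, Mul(-396, -122), Mul(4, -122, -143))), -1)) = Mul(46698, Pow(Add(-44930, Add(-576, 48312, 69784)), -1)) = Mul(46698, Pow(Add(-44930, 117520), -1)) = Mul(46698, Pow(72590, -1)) = Mul(46698, Rational(1, 72590)) = Rational(23349, 36295)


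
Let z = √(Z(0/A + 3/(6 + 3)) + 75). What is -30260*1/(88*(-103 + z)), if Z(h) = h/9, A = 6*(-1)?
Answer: 21038265/6257174 + 22695*√6078/6257174 ≈ 3.6450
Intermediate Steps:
A = -6
Z(h) = h/9 (Z(h) = h*(⅑) = h/9)
z = √6078/9 (z = √((0/(-6) + 3/(6 + 3))/9 + 75) = √((0*(-⅙) + 3/9)/9 + 75) = √((0 + 3*(⅑))/9 + 75) = √((0 + ⅓)/9 + 75) = √((⅑)*(⅓) + 75) = √(1/27 + 75) = √(2026/27) = √6078/9 ≈ 8.6624)
-30260*1/(88*(-103 + z)) = -30260*1/(88*(-103 + √6078/9)) = -30260/(-9064 + 88*√6078/9)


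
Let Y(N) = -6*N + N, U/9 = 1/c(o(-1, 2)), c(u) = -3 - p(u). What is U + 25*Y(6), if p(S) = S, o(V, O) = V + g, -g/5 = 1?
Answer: -747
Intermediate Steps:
g = -5 (g = -5*1 = -5)
o(V, O) = -5 + V (o(V, O) = V - 5 = -5 + V)
c(u) = -3 - u
U = 3 (U = 9/(-3 - (-5 - 1)) = 9/(-3 - 1*(-6)) = 9/(-3 + 6) = 9/3 = 9*(⅓) = 3)
Y(N) = -5*N
U + 25*Y(6) = 3 + 25*(-5*6) = 3 + 25*(-30) = 3 - 750 = -747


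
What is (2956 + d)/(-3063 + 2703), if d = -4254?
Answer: 649/180 ≈ 3.6056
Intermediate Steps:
(2956 + d)/(-3063 + 2703) = (2956 - 4254)/(-3063 + 2703) = -1298/(-360) = -1298*(-1/360) = 649/180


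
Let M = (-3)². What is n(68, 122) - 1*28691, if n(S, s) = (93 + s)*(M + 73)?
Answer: -11061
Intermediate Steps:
M = 9
n(S, s) = 7626 + 82*s (n(S, s) = (93 + s)*(9 + 73) = (93 + s)*82 = 7626 + 82*s)
n(68, 122) - 1*28691 = (7626 + 82*122) - 1*28691 = (7626 + 10004) - 28691 = 17630 - 28691 = -11061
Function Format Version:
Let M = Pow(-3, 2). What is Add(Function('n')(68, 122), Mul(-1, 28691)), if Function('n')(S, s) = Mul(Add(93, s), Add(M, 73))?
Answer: -11061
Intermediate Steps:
M = 9
Function('n')(S, s) = Add(7626, Mul(82, s)) (Function('n')(S, s) = Mul(Add(93, s), Add(9, 73)) = Mul(Add(93, s), 82) = Add(7626, Mul(82, s)))
Add(Function('n')(68, 122), Mul(-1, 28691)) = Add(Add(7626, Mul(82, 122)), Mul(-1, 28691)) = Add(Add(7626, 10004), -28691) = Add(17630, -28691) = -11061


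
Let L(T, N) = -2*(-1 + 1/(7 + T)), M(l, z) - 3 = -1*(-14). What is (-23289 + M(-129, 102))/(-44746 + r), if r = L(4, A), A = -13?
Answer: 127996/246093 ≈ 0.52011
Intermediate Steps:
M(l, z) = 17 (M(l, z) = 3 - 1*(-14) = 3 + 14 = 17)
L(T, N) = 2 - 2/(7 + T)
r = 20/11 (r = 2*(6 + 4)/(7 + 4) = 2*10/11 = 2*(1/11)*10 = 20/11 ≈ 1.8182)
(-23289 + M(-129, 102))/(-44746 + r) = (-23289 + 17)/(-44746 + 20/11) = -23272/(-492186/11) = -23272*(-11/492186) = 127996/246093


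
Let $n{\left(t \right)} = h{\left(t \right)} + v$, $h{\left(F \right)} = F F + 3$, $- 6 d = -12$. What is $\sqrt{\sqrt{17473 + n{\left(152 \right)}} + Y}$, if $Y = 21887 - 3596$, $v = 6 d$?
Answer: $\sqrt{18291 + 4 \sqrt{2537}} \approx 135.99$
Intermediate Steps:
$d = 2$ ($d = \left(- \frac{1}{6}\right) \left(-12\right) = 2$)
$v = 12$ ($v = 6 \cdot 2 = 12$)
$h{\left(F \right)} = 3 + F^{2}$ ($h{\left(F \right)} = F^{2} + 3 = 3 + F^{2}$)
$n{\left(t \right)} = 15 + t^{2}$ ($n{\left(t \right)} = \left(3 + t^{2}\right) + 12 = 15 + t^{2}$)
$Y = 18291$ ($Y = 21887 - 3596 = 18291$)
$\sqrt{\sqrt{17473 + n{\left(152 \right)}} + Y} = \sqrt{\sqrt{17473 + \left(15 + 152^{2}\right)} + 18291} = \sqrt{\sqrt{17473 + \left(15 + 23104\right)} + 18291} = \sqrt{\sqrt{17473 + 23119} + 18291} = \sqrt{\sqrt{40592} + 18291} = \sqrt{4 \sqrt{2537} + 18291} = \sqrt{18291 + 4 \sqrt{2537}}$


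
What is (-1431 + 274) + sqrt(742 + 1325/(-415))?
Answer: -1157 + sqrt(5089643)/83 ≈ -1129.8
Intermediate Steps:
(-1431 + 274) + sqrt(742 + 1325/(-415)) = -1157 + sqrt(742 + 1325*(-1/415)) = -1157 + sqrt(742 - 265/83) = -1157 + sqrt(61321/83) = -1157 + sqrt(5089643)/83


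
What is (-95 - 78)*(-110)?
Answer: 19030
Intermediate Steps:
(-95 - 78)*(-110) = -173*(-110) = 19030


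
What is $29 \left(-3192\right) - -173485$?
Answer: $80917$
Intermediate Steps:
$29 \left(-3192\right) - -173485 = -92568 + 173485 = 80917$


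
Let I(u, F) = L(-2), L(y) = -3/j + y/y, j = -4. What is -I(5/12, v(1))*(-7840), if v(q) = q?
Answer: 13720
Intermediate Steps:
L(y) = 7/4 (L(y) = -3/(-4) + y/y = -3*(-¼) + 1 = ¾ + 1 = 7/4)
I(u, F) = 7/4
-I(5/12, v(1))*(-7840) = -7*(-7840)/4 = -1*(-13720) = 13720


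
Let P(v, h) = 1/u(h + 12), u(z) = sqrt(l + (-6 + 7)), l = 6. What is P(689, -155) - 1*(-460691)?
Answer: 460691 + sqrt(7)/7 ≈ 4.6069e+5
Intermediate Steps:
u(z) = sqrt(7) (u(z) = sqrt(6 + (-6 + 7)) = sqrt(6 + 1) = sqrt(7))
P(v, h) = sqrt(7)/7 (P(v, h) = 1/(sqrt(7)) = sqrt(7)/7)
P(689, -155) - 1*(-460691) = sqrt(7)/7 - 1*(-460691) = sqrt(7)/7 + 460691 = 460691 + sqrt(7)/7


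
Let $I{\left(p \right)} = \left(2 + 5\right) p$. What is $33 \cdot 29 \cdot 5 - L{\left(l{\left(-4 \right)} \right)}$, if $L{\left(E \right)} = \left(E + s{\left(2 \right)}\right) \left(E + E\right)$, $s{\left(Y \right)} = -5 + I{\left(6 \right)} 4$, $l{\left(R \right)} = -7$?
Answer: $6969$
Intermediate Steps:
$I{\left(p \right)} = 7 p$
$s{\left(Y \right)} = 163$ ($s{\left(Y \right)} = -5 + 7 \cdot 6 \cdot 4 = -5 + 42 \cdot 4 = -5 + 168 = 163$)
$L{\left(E \right)} = 2 E \left(163 + E\right)$ ($L{\left(E \right)} = \left(E + 163\right) \left(E + E\right) = \left(163 + E\right) 2 E = 2 E \left(163 + E\right)$)
$33 \cdot 29 \cdot 5 - L{\left(l{\left(-4 \right)} \right)} = 33 \cdot 29 \cdot 5 - 2 \left(-7\right) \left(163 - 7\right) = 957 \cdot 5 - 2 \left(-7\right) 156 = 4785 - -2184 = 4785 + 2184 = 6969$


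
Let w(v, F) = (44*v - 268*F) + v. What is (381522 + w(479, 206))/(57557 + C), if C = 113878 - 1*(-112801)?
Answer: 347869/284236 ≈ 1.2239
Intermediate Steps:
C = 226679 (C = 113878 + 112801 = 226679)
w(v, F) = -268*F + 45*v (w(v, F) = (-268*F + 44*v) + v = -268*F + 45*v)
(381522 + w(479, 206))/(57557 + C) = (381522 + (-268*206 + 45*479))/(57557 + 226679) = (381522 + (-55208 + 21555))/284236 = (381522 - 33653)*(1/284236) = 347869*(1/284236) = 347869/284236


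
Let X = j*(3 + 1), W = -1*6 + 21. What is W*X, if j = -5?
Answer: -300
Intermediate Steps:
W = 15 (W = -6 + 21 = 15)
X = -20 (X = -5*(3 + 1) = -5*4 = -20)
W*X = 15*(-20) = -300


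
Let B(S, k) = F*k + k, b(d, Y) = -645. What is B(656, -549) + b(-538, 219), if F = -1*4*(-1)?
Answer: -3390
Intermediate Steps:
F = 4 (F = -4*(-1) = 4)
B(S, k) = 5*k (B(S, k) = 4*k + k = 5*k)
B(656, -549) + b(-538, 219) = 5*(-549) - 645 = -2745 - 645 = -3390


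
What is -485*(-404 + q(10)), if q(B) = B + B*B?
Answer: 142590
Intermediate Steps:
q(B) = B + B²
-485*(-404 + q(10)) = -485*(-404 + 10*(1 + 10)) = -485*(-404 + 10*11) = -485*(-404 + 110) = -485*(-294) = 142590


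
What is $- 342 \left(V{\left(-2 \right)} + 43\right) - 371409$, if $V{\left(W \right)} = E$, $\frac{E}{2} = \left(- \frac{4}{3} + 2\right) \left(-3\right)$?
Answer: $-384747$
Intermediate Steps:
$E = -4$ ($E = 2 \left(- \frac{4}{3} + 2\right) \left(-3\right) = 2 \cdot \frac{2}{3} \left(-3\right) = 2 \left(-2\right) = -4$)
$V{\left(W \right)} = -4$
$- 342 \left(V{\left(-2 \right)} + 43\right) - 371409 = - 342 \left(-4 + 43\right) - 371409 = \left(-342\right) 39 - 371409 = -13338 - 371409 = -384747$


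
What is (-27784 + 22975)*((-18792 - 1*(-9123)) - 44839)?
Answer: 262128972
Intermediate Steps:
(-27784 + 22975)*((-18792 - 1*(-9123)) - 44839) = -4809*((-18792 + 9123) - 44839) = -4809*(-9669 - 44839) = -4809*(-54508) = 262128972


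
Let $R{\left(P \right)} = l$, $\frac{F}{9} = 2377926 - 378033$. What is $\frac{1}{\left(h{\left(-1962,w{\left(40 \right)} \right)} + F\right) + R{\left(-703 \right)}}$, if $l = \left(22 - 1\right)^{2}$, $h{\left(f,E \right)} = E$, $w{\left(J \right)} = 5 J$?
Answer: $\frac{1}{17999678} \approx 5.5557 \cdot 10^{-8}$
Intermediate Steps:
$F = 17999037$ ($F = 9 \left(2377926 - 378033\right) = 9 \cdot 1999893 = 17999037$)
$l = 441$ ($l = 21^{2} = 441$)
$R{\left(P \right)} = 441$
$\frac{1}{\left(h{\left(-1962,w{\left(40 \right)} \right)} + F\right) + R{\left(-703 \right)}} = \frac{1}{\left(5 \cdot 40 + 17999037\right) + 441} = \frac{1}{\left(200 + 17999037\right) + 441} = \frac{1}{17999237 + 441} = \frac{1}{17999678}$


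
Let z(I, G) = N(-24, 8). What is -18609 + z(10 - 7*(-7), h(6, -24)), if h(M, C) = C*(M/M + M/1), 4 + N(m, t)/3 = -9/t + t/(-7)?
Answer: -1043157/56 ≈ -18628.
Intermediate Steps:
N(m, t) = -12 - 27/t - 3*t/7 (N(m, t) = -12 + 3*(-9/t + t/(-7)) = -12 + 3*(-9/t + t*(-⅐)) = -12 + 3*(-9/t - t/7) = -12 + (-27/t - 3*t/7) = -12 - 27/t - 3*t/7)
h(M, C) = C*(1 + M) (h(M, C) = C*(1 + M*1) = C*(1 + M))
z(I, G) = -1053/56 (z(I, G) = -12 - 27/8 - 3/7*8 = -12 - 27*⅛ - 24/7 = -12 - 27/8 - 24/7 = -1053/56)
-18609 + z(10 - 7*(-7), h(6, -24)) = -18609 - 1053/56 = -1043157/56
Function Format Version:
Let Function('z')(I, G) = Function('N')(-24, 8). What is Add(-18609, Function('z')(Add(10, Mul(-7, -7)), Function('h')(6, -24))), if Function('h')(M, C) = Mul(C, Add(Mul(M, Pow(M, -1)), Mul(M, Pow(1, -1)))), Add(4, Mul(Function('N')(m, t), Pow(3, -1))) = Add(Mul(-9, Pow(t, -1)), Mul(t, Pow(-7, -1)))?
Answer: Rational(-1043157, 56) ≈ -18628.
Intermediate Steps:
Function('N')(m, t) = Add(-12, Mul(-27, Pow(t, -1)), Mul(Rational(-3, 7), t)) (Function('N')(m, t) = Add(-12, Mul(3, Add(Mul(-9, Pow(t, -1)), Mul(t, Pow(-7, -1))))) = Add(-12, Mul(3, Add(Mul(-9, Pow(t, -1)), Mul(t, Rational(-1, 7))))) = Add(-12, Mul(3, Add(Mul(-9, Pow(t, -1)), Mul(Rational(-1, 7), t)))) = Add(-12, Add(Mul(-27, Pow(t, -1)), Mul(Rational(-3, 7), t))) = Add(-12, Mul(-27, Pow(t, -1)), Mul(Rational(-3, 7), t)))
Function('h')(M, C) = Mul(C, Add(1, M)) (Function('h')(M, C) = Mul(C, Add(1, Mul(M, 1))) = Mul(C, Add(1, M)))
Function('z')(I, G) = Rational(-1053, 56) (Function('z')(I, G) = Add(-12, Mul(-27, Pow(8, -1)), Mul(Rational(-3, 7), 8)) = Add(-12, Mul(-27, Rational(1, 8)), Rational(-24, 7)) = Add(-12, Rational(-27, 8), Rational(-24, 7)) = Rational(-1053, 56))
Add(-18609, Function('z')(Add(10, Mul(-7, -7)), Function('h')(6, -24))) = Add(-18609, Rational(-1053, 56)) = Rational(-1043157, 56)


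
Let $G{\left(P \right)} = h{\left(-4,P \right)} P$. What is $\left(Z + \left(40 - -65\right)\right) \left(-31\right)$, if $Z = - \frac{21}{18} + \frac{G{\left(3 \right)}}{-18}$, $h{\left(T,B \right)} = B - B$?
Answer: $- \frac{19313}{6} \approx -3218.8$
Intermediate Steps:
$h{\left(T,B \right)} = 0$
$G{\left(P \right)} = 0$ ($G{\left(P \right)} = 0 P = 0$)
$Z = - \frac{7}{6}$ ($Z = - \frac{21}{18} + \frac{0}{-18} = \left(-21\right) \frac{1}{18} + 0 \left(- \frac{1}{18}\right) = - \frac{7}{6} + 0 = - \frac{7}{6} \approx -1.1667$)
$\left(Z + \left(40 - -65\right)\right) \left(-31\right) = \left(- \frac{7}{6} + \left(40 - -65\right)\right) \left(-31\right) = \left(- \frac{7}{6} + \left(40 + 65\right)\right) \left(-31\right) = \left(- \frac{7}{6} + 105\right) \left(-31\right) = \frac{623}{6} \left(-31\right) = - \frac{19313}{6}$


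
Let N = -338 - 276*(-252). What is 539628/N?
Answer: 269814/34607 ≈ 7.7965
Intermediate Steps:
N = 69214 (N = -338 + 69552 = 69214)
539628/N = 539628/69214 = 539628*(1/69214) = 269814/34607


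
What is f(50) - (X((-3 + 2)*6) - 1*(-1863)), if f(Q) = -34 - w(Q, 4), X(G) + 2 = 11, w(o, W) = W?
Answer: -1910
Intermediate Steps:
X(G) = 9 (X(G) = -2 + 11 = 9)
f(Q) = -38 (f(Q) = -34 - 1*4 = -34 - 4 = -38)
f(50) - (X((-3 + 2)*6) - 1*(-1863)) = -38 - (9 - 1*(-1863)) = -38 - (9 + 1863) = -38 - 1*1872 = -38 - 1872 = -1910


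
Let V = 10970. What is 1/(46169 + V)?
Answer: 1/57139 ≈ 1.7501e-5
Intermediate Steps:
1/(46169 + V) = 1/(46169 + 10970) = 1/57139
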